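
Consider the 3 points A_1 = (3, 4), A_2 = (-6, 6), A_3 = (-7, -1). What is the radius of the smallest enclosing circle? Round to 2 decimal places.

Side lengths²: A_1A_2² = 85, A_1A_3² = 125, A_2A_3² = 50.
Since A_1A_3² = 125 < 85 + 50 = 135, the triangle is acute, so the smallest enclosing circle is the circumcircle.
Circumcentre = (-57/26, 49/26), r² = 10625/338.
r = √(10625/338) ≈ 5.61.

5.61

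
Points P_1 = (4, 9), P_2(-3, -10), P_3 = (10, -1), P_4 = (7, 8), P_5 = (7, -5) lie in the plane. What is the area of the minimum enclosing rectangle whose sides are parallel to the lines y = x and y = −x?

238

In coordinates u = x + y, v = x − y the rectangle is axis-aligned; the map (x,y)→(u,v) scales areas by 2.
u-values: 13, -13, 9, 15, 2; range = 15 − (-13) = 28.
v-values: -5, 7, 11, -1, 12; range = 12 − (-5) = 17.
Area = (28 × 17) / 2 = 238.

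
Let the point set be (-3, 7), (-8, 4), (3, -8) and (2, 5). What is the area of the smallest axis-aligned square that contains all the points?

The bounding box has width 11 and height 15.
An axis-aligned square enclosing the set must have side ≥ max(width, height).
So the minimum side is max(11, 15) = 15.
Area = 15² = 225.

225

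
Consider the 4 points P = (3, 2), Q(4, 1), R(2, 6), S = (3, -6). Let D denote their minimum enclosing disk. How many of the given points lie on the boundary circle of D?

The minimum enclosing circle of a finite set is fixed by two of the points (as a diameter) or three (as a circumcircle).
The farthest pair is R–S with squared distance 145. The circle on this segment as diameter has centre (2.5, 0) and r² = 145/4 = 36.25.
Check P: distance² to centre = 4.25 ≤ 36.25, so it lies inside.
All remaining points lie in this disk, and no smaller disk contains both endpoints, so this is the minimum enclosing circle.
The points at distance exactly r from the centre are R, S — 2 points.

2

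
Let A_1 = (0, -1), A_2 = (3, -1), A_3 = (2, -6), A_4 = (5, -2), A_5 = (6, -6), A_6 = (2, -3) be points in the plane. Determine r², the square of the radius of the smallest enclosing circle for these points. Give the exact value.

A smallest enclosing disk is always determined by at most three of the input points on its boundary.
The farthest pair is A_1–A_5 with squared distance 61. The circle on this segment as diameter has centre (3, -3.5) and r² = 61/4 = 15.25.
Check A_2: distance² to centre = 6.25 ≤ 15.25, so it lies inside.
All remaining points lie in this disk, and no smaller disk contains both endpoints, so this is the minimum enclosing circle.

15.25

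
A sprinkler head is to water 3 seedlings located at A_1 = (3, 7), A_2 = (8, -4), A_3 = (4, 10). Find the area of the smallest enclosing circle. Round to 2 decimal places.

166.50

Side lengths²: A_1A_2² = 146, A_1A_3² = 10, A_2A_3² = 212.
Since A_2A_3² = 212 ≥ 146 + 10 = 156, the angle opposite A_2A_3 is not acute, so the smallest enclosing circle has A_2A_3 as diameter.
Centre = midpoint of A_2A_3 = (6, 3), r² = 212/4 = 53.
Area = π·r² = π·53 ≈ 166.50.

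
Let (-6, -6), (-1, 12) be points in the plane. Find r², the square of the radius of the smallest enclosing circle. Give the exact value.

The smallest circle enclosing two points has them as diameter endpoints.
Centre = midpoint = (-3.5, 3); r² = |(-6, -6)−(-1, 12)|²/4 = 349/4 = 87.25.

87.25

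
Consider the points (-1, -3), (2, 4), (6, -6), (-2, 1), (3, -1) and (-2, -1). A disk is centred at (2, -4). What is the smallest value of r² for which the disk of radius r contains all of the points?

64

The required radius is the distance from (2, -4) to the farthest point.
Squared distances: 10, 64, 20, 41, 10, 25.
Maximum is 64, attained at (2, 4).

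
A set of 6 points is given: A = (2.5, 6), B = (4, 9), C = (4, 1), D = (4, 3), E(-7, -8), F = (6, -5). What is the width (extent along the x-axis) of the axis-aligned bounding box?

max x = 6, min x = -7, so width = 13.

13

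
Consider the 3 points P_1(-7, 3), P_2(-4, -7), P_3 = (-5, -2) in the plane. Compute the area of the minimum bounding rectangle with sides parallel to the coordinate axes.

x ranges over [-7, -4], width 3.
y ranges over [-7, 3], height 10.
Area = 3 × 10 = 30.

30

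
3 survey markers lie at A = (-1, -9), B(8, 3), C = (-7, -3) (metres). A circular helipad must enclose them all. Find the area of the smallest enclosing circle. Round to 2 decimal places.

209.17

Side lengths²: AB² = 225, AC² = 72, BC² = 261.
Since BC² = 261 < 225 + 72 = 297, the triangle is acute, so the smallest enclosing circle is the circumcircle.
Circumcentre = (13/14, -15/14), r² = 6525/98.
Area = π·r² = π·6525/98 ≈ 209.17.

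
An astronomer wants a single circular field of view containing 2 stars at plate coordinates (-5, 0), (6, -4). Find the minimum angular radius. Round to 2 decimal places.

The smallest circle enclosing two points has them as diameter endpoints.
Centre = midpoint = (0.5, -2); r² = |(-5, 0)−(6, -4)|²/4 = 137/4 = 34.25.
r = √(34.25) ≈ 5.85.

5.85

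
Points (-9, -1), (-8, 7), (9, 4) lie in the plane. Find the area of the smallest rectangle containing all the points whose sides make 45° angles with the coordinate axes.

230

In coordinates u = x + y, v = x − y the rectangle is axis-aligned; the map (x,y)→(u,v) scales areas by 2.
u-values: -10, -1, 13; range = 13 − (-10) = 23.
v-values: -8, -15, 5; range = 5 − (-15) = 20.
Area = (23 × 20) / 2 = 230.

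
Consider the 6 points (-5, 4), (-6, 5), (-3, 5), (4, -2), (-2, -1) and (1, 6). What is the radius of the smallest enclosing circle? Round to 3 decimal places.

The minimum enclosing circle of a finite set is fixed by two of the points (as a diameter) or three (as a circumcircle).
The farthest pair is (-6, 5)–(4, -2) with squared distance 149. The circle on this segment as diameter has centre (-1, 1.5) and r² = 149/4 = 37.25.
Check (-5, 4): distance² to centre = 22.25 ≤ 37.25, so it lies inside.
All remaining points lie in this disk, and no smaller disk contains both endpoints, so this is the minimum enclosing circle.
r = √(37.25) ≈ 6.103.

6.103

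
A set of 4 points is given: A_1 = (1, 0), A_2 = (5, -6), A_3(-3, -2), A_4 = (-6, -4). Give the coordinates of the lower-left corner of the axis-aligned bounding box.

x-range [-6, 5], y-range [-6, 0].
The lower-left corner is (-6, -6).

(-6, -6)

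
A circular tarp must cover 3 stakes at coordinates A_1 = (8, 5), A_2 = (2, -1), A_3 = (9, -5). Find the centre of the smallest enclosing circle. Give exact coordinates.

Side lengths²: A_1A_2² = 72, A_1A_3² = 101, A_2A_3² = 65.
Since A_1A_3² = 101 < 72 + 65 = 137, the triangle is acute, so the smallest enclosing circle is the circumcircle.
Circumcentre = (157/22, -3/22), r² = 6565/242.
Centre = (157/22, -3/22).

(157/22, -3/22)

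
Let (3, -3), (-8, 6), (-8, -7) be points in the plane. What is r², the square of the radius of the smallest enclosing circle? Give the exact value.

Call the three points A, B, C in the order given.
Side lengths²: AB² = 202, AC² = 137, BC² = 169.
Since AB² = 202 < 169 + 137 = 306, the triangle is acute, so the smallest enclosing circle is the circumcircle.
Circumcentre = (-91/22, -0.5), r² = 13837/242.

13837/242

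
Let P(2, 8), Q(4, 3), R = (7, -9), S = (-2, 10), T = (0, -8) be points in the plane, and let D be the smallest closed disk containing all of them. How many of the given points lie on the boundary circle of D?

2

By Welzl's lemma the MEC is supported by two points (diametrically opposite) or three points (on a circumcircle).
The farthest pair is R–S with squared distance 442. The circle on this segment as diameter has centre (2.5, 0.5) and r² = 442/4 = 110.5.
Check P: distance² to centre = 56.5 ≤ 110.5, so it lies inside.
All remaining points lie in this disk, and no smaller disk contains both endpoints, so this is the minimum enclosing circle.
The points at distance exactly r from the centre are R, S — 2 points.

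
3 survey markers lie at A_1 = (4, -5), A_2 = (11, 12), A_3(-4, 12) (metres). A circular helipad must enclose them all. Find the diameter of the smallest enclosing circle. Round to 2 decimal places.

Side lengths²: A_1A_2² = 338, A_1A_3² = 353, A_2A_3² = 225.
Since A_1A_3² = 353 < 338 + 225 = 563, the triangle is acute, so the smallest enclosing circle is the circumcircle.
Circumcentre = (3.5, 175/34), r² = 59657/578.
Diameter = 2r = 2√(59657/578) ≈ 20.32.

20.32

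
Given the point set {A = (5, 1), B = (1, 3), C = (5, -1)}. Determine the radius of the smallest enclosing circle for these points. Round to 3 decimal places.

Side lengths²: AB² = 20, AC² = 4, BC² = 32.
Since BC² = 32 ≥ 20 + 4 = 24, the angle opposite BC is not acute, so the smallest enclosing circle has BC as diameter.
Centre = midpoint of BC = (3, 1), r² = 32/4 = 8.
r = √8 ≈ 2.828.

2.828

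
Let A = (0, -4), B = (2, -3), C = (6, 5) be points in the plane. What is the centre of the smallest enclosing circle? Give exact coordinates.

(3, 0.5)

Side lengths²: AB² = 5, AC² = 117, BC² = 80.
Since AC² = 117 ≥ 80 + 5 = 85, the angle opposite AC is not acute, so the smallest enclosing circle has AC as diameter.
Centre = midpoint of AC = (3, 0.5), r² = 117/4 = 29.25.
Centre = (3, 0.5).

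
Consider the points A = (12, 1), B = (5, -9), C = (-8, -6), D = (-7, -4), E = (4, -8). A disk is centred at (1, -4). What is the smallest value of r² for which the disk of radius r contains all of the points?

The required radius is the distance from (1, -4) to the farthest point.
Squared distances: 146, 41, 85, 64, 25.
Maximum is 146, attained at A.

146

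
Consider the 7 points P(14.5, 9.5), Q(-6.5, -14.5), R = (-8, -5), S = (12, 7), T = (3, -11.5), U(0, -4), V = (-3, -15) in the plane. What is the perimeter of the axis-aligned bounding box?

Width = max x − min x = 14.5 − (-8) = 22.5.
Height = max y − min y = 9.5 − (-15) = 24.5.
Perimeter = 2(22.5 + 24.5) = 94.

94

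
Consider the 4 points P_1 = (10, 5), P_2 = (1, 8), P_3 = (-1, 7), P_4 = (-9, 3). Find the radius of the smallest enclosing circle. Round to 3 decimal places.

By Welzl's lemma the MEC is supported by two points (diametrically opposite) or three points (on a circumcircle).
The farthest pair is P_1–P_4 with squared distance 365. The circle on this segment as diameter has centre (0.5, 4) and r² = 365/4 = 91.25.
Check P_2: distance² to centre = 16.25 ≤ 91.25, so it lies inside.
All remaining points lie in this disk, and no smaller disk contains both endpoints, so this is the minimum enclosing circle.
r = √(91.25) ≈ 9.552.

9.552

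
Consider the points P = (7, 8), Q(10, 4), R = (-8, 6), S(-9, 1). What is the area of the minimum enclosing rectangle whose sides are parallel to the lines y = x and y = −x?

In coordinates u = x + y, v = x − y the rectangle is axis-aligned; the map (x,y)→(u,v) scales areas by 2.
u-values: 15, 14, -2, -8; range = 15 − (-8) = 23.
v-values: -1, 6, -14, -10; range = 6 − (-14) = 20.
Area = (23 × 20) / 2 = 230.

230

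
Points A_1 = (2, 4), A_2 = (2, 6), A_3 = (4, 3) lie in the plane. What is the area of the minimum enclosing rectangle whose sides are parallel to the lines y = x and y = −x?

5

In coordinates u = x + y, v = x − y the rectangle is axis-aligned; the map (x,y)→(u,v) scales areas by 2.
u-values: 6, 8, 7; range = 8 − 6 = 2.
v-values: -2, -4, 1; range = 1 − (-4) = 5.
Area = (2 × 5) / 2 = 5.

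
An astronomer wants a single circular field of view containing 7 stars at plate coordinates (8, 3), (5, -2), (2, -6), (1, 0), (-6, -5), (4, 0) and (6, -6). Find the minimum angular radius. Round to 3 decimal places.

8.062

A smallest enclosing disk is always determined by at most three of the input points on its boundary.
The farthest pair is (8, 3)–(-6, -5) with squared distance 260. The circle on this segment as diameter has centre (1, -1) and r² = 260/4 = 65.
Check (5, -2): distance² to centre = 17 ≤ 65, so it lies inside.
All remaining points lie in this disk, and no smaller disk contains both endpoints, so this is the minimum enclosing circle.
r = √65 ≈ 8.062.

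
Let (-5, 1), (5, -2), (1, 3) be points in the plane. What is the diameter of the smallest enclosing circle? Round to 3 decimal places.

10.440

Call the three points A, B, C in the order given.
Side lengths²: AB² = 109, AC² = 40, BC² = 41.
Since AB² = 109 ≥ 41 + 40 = 81, the angle opposite AB is not acute, so the smallest enclosing circle has AB as diameter.
Centre = midpoint of AB = (0, -0.5), r² = 109/4 = 27.25.
Diameter = 2r = 2√(27.25) ≈ 10.440.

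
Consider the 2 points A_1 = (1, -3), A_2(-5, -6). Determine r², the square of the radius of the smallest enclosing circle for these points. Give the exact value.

The smallest circle enclosing two points has them as diameter endpoints.
Centre = midpoint = (-2, -4.5); r² = |A_1A_2|²/4 = 45/4 = 11.25.

11.25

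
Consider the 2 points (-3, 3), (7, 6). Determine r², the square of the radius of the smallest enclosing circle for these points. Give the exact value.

The smallest circle enclosing two points has them as diameter endpoints.
Centre = midpoint = (2, 4.5); r² = |(-3, 3)−(7, 6)|²/4 = 109/4 = 27.25.

27.25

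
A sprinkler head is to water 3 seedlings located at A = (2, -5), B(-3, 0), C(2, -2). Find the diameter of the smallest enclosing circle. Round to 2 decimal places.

7.07

Side lengths²: AB² = 50, AC² = 9, BC² = 29.
Since AB² = 50 ≥ 29 + 9 = 38, the angle opposite AB is not acute, so the smallest enclosing circle has AB as diameter.
Centre = midpoint of AB = (-0.5, -2.5), r² = 50/4 = 12.5.
Diameter = 2r = 2√(12.5) ≈ 7.07.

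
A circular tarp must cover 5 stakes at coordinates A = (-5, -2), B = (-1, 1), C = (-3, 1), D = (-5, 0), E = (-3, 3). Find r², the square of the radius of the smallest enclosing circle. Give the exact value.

725/98

A smallest enclosing disk is always determined by at most three of the input points on its boundary.
The minimum enclosing circle is determined by three boundary points: A, B, E.
Their circumcentre is (-51/14, 5/14) with r² = 725/98.
The farthest remaining point D is at distance² 193/98 ≤ 725/98.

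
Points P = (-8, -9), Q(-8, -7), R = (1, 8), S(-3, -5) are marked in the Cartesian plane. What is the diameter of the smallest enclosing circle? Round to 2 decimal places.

19.24

By Welzl's lemma the MEC is supported by two points (diametrically opposite) or three points (on a circumcircle).
The farthest pair is P–R with squared distance 370. The circle on this segment as diameter has centre (-3.5, -0.5) and r² = 370/4 = 92.5.
Check Q: distance² to centre = 62.5 ≤ 92.5, so it lies inside.
All remaining points lie in this disk, and no smaller disk contains both endpoints, so this is the minimum enclosing circle.
Diameter = 2r = 2√(92.5) ≈ 19.24.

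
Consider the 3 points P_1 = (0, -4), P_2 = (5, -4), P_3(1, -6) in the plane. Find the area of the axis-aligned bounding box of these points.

x ranges over [0, 5], width 5.
y ranges over [-6, -4], height 2.
Area = 5 × 2 = 10.

10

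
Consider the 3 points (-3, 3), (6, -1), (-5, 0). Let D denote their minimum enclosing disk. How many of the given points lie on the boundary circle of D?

Call the three points A, B, C in the order given.
Side lengths²: AB² = 97, AC² = 13, BC² = 122.
Since BC² = 122 ≥ 97 + 13 = 110, the angle opposite BC is not acute, so the smallest enclosing circle has BC as diameter.
Centre = midpoint of BC = (0.5, -0.5), r² = 122/4 = 30.5.
The points at distance exactly r from the centre are (6, -1), (-5, 0) — 2 points.

2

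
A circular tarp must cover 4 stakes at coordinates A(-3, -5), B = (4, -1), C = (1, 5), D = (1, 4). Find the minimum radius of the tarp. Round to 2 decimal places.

By Welzl's lemma the MEC is supported by two points (diametrically opposite) or three points (on a circumcircle).
The farthest pair is A–C with squared distance 116. The circle on this segment as diameter has centre (-1, 0) and r² = 116/4 = 29.
Check B: distance² to centre = 26 ≤ 29, so it lies inside.
All remaining points lie in this disk, and no smaller disk contains both endpoints, so this is the minimum enclosing circle.
r = √29 ≈ 5.39.

5.39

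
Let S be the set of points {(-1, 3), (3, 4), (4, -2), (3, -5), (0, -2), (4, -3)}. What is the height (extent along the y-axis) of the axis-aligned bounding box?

max y = 4, min y = -5, so height = 9.

9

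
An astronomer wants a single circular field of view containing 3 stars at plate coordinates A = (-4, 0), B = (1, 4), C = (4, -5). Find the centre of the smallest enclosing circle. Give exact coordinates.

Side lengths²: AB² = 41, AC² = 89, BC² = 90.
Since BC² = 90 < 89 + 41 = 130, the triangle is acute, so the smallest enclosing circle is the circumcircle.
Circumcentre = (35/38, -39/38), r² = 18245/722.
Centre = (35/38, -39/38).

(35/38, -39/38)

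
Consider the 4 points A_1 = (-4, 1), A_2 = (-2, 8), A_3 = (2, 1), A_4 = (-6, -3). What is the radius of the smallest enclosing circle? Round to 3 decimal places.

The minimum enclosing circle of a finite set is fixed by two of the points (as a diameter) or three (as a circumcircle).
The minimum enclosing circle is determined by three boundary points: A_2, A_3, A_4.
Their circumcentre is (-133/36, 43/18) with r² = 44525/1296.
The farthest remaining point A_1 is at distance² 2621/1296 ≤ 44525/1296.
r = √(44525/1296) ≈ 5.861.

5.861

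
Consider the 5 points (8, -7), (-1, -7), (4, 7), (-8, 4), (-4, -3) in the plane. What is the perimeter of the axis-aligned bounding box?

Width = max x − min x = 8 − (-8) = 16.
Height = max y − min y = 7 − (-7) = 14.
Perimeter = 2(16 + 14) = 60.

60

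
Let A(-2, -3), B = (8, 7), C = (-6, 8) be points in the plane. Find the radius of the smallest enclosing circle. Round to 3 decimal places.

7.744

Side lengths²: AB² = 200, AC² = 137, BC² = 197.
Since AB² = 200 < 197 + 137 = 334, the triangle is acute, so the smallest enclosing circle is the circumcircle.
Circumcentre = (23/30, 127/30), r² = 26989/450.
r = √(26989/450) ≈ 7.744.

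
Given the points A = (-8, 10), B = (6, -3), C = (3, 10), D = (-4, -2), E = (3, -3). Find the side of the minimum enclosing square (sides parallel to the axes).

The bounding box has width 14 and height 13.
An axis-aligned square enclosing the set must have side ≥ max(width, height).
So the minimum side is max(14, 13) = 14.

14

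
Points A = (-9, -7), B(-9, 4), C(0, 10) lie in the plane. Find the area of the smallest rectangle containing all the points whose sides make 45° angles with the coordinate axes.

143

In coordinates u = x + y, v = x − y the rectangle is axis-aligned; the map (x,y)→(u,v) scales areas by 2.
u-values: -16, -5, 10; range = 10 − (-16) = 26.
v-values: -2, -13, -10; range = -2 − (-13) = 11.
Area = (26 × 11) / 2 = 143.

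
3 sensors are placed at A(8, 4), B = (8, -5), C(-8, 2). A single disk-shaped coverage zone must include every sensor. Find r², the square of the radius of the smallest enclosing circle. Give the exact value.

Side lengths²: AB² = 81, AC² = 260, BC² = 305.
Since BC² = 305 < 260 + 81 = 341, the triangle is acute, so the smallest enclosing circle is the circumcircle.
Circumcentre = (0.4375, -0.5), r² = 77.44140625.

77.44140625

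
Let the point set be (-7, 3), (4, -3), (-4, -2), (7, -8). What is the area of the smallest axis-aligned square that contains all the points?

The bounding box has width 14 and height 11.
An axis-aligned square enclosing the set must have side ≥ max(width, height).
So the minimum side is max(14, 11) = 14.
Area = 14² = 196.

196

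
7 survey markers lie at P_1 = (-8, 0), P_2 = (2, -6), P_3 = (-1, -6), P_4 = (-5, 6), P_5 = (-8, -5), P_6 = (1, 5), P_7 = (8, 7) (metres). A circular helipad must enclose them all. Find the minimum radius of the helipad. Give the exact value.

The minimum enclosing circle of a finite set is fixed by two of the points (as a diameter) or three (as a circumcircle).
The farthest pair is P_5–P_7 with squared distance 400. The circle on this segment as diameter has centre (0, 1) and r² = 400/4 = 100.
Check P_1: distance² to centre = 65 ≤ 100, so it lies inside.
All remaining points lie in this disk, and no smaller disk contains both endpoints, so this is the minimum enclosing circle.
r = √100 = 10.

10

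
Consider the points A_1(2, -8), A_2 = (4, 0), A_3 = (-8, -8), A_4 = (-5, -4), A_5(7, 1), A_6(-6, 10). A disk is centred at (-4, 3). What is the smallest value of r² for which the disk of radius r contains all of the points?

The required radius is the distance from (-4, 3) to the farthest point.
Squared distances: 157, 73, 137, 50, 125, 53.
Maximum is 157, attained at A_1.

157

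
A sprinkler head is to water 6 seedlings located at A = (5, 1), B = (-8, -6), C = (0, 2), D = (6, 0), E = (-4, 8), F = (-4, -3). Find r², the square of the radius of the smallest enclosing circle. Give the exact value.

126034/1849

By Welzl's lemma the MEC is supported by two points (diametrically opposite) or three points (on a circumcircle).
The minimum enclosing circle is determined by three boundary points: B, D, E.
Their circumcentre is (-97/43, -3/43) with r² = 126034/1849.
The farthest remaining point A is at distance² 99460/1849 ≤ 126034/1849.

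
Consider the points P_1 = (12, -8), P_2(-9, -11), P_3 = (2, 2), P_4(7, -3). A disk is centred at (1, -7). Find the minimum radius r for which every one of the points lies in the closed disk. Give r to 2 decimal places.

11.05

The required radius is the distance from (1, -7) to the farthest point.
Squared distances: 122, 116, 82, 52.
Maximum is 122, attained at P_1.
r = √122 ≈ 11.05.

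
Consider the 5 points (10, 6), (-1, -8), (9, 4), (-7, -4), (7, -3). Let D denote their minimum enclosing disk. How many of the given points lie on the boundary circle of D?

The minimum enclosing circle of a finite set is fixed by two of the points (as a diameter) or three (as a circumcircle).
The farthest pair is (10, 6)–(-7, -4) with squared distance 389. The circle on this segment as diameter has centre (1.5, 1) and r² = 389/4 = 97.25.
Check (-1, -8): distance² to centre = 87.25 ≤ 97.25, so it lies inside.
All remaining points lie in this disk, and no smaller disk contains both endpoints, so this is the minimum enclosing circle.
The points at distance exactly r from the centre are (10, 6), (-7, -4) — 2 points.

2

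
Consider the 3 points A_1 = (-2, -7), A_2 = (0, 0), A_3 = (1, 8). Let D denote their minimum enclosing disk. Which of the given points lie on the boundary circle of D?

Side lengths²: A_1A_2² = 53, A_1A_3² = 234, A_2A_3² = 65.
Since A_1A_3² = 234 ≥ 65 + 53 = 118, the angle opposite A_1A_3 is not acute, so the smallest enclosing circle has A_1A_3 as diameter.
Centre = midpoint of A_1A_3 = (-0.5, 0.5), r² = 234/4 = 58.5.
The points at distance exactly r from the centre are A_1, A_3 — 2 points.

A_1, A_3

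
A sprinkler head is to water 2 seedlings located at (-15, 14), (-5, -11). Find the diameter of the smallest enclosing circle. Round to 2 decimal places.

26.93

The smallest circle enclosing two points has them as diameter endpoints.
Centre = midpoint = (-10, 1.5); r² = |(-15, 14)−(-5, -11)|²/4 = 725/4 = 181.25.
Diameter = 2r = 2√(181.25) ≈ 26.93.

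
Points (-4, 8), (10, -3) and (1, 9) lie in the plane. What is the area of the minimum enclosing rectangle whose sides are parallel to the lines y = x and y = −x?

In coordinates u = x + y, v = x − y the rectangle is axis-aligned; the map (x,y)→(u,v) scales areas by 2.
u-values: 4, 7, 10; range = 10 − 4 = 6.
v-values: -12, 13, -8; range = 13 − (-12) = 25.
Area = (6 × 25) / 2 = 75.

75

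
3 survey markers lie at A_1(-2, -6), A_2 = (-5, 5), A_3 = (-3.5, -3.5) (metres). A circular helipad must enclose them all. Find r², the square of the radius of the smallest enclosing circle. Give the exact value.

32.5

Side lengths²: A_1A_2² = 130, A_1A_3² = 8.5, A_2A_3² = 74.5.
Since A_1A_2² = 130 ≥ 74.5 + 8.5 = 83, the angle opposite A_1A_2 is not acute, so the smallest enclosing circle has A_1A_2 as diameter.
Centre = midpoint of A_1A_2 = (-3.5, -0.5), r² = 130/4 = 32.5.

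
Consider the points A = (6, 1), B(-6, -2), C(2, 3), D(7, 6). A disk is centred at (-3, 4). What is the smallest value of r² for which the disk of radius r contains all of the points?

104

The required radius is the distance from (-3, 4) to the farthest point.
Squared distances: 90, 45, 26, 104.
Maximum is 104, attained at D.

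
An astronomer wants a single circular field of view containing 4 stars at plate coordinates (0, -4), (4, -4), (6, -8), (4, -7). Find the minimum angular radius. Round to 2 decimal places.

3.61

The farthest pair is (0, -4)–(6, -8) with squared distance 52. The circle on this segment as diameter has centre (3, -6) and r² = 52/4 = 13.
Check (4, -4): distance² to centre = 5 ≤ 13, so it lies inside.
All remaining points lie in this disk, and no smaller disk contains both endpoints, so this is the minimum enclosing circle.
r = √13 ≈ 3.61.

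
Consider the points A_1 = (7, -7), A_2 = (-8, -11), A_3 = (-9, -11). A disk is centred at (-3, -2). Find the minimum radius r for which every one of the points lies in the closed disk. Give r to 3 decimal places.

11.180

The required radius is the distance from (-3, -2) to the farthest point.
Squared distances: 125, 106, 117.
Maximum is 125, attained at A_1.
r = √125 ≈ 11.180.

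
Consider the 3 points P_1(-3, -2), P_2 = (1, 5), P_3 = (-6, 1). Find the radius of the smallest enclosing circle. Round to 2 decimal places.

4.18

Side lengths²: P_1P_2² = 65, P_1P_3² = 18, P_2P_3² = 65.
Since P_2P_3² = 65 < 65 + 18 = 83, the triangle is acute, so the smallest enclosing circle is the circumcircle.
Circumcentre = (-43/22, 45/22), r² = 4225/242.
r = √(4225/242) ≈ 4.18.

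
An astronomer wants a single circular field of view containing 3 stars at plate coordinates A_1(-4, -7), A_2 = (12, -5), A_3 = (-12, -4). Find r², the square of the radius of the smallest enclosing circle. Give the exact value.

Side lengths²: A_1A_2² = 260, A_1A_3² = 73, A_2A_3² = 577.
Since A_2A_3² = 577 ≥ 260 + 73 = 333, the angle opposite A_2A_3 is not acute, so the smallest enclosing circle has A_2A_3 as diameter.
Centre = midpoint of A_2A_3 = (0, -4.5), r² = 577/4 = 144.25.

144.25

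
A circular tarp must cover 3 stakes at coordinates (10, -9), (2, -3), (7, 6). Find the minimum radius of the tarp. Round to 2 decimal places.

Call the three points A, B, C in the order given.
Side lengths²: AB² = 100, AC² = 234, BC² = 106.
Since AC² = 234 ≥ 106 + 100 = 206, the angle opposite AC is not acute, so the smallest enclosing circle has AC as diameter.
Centre = midpoint of AC = (8.5, -1.5), r² = 234/4 = 58.5.
r = √(58.5) ≈ 7.65.

7.65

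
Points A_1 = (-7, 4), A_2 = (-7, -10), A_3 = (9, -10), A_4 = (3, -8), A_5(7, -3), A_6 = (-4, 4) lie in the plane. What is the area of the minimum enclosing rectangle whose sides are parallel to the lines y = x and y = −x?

315

In coordinates u = x + y, v = x − y the rectangle is axis-aligned; the map (x,y)→(u,v) scales areas by 2.
u-values: -3, -17, -1, -5, 4, 0; range = 4 − (-17) = 21.
v-values: -11, 3, 19, 11, 10, -8; range = 19 − (-11) = 30.
Area = (21 × 30) / 2 = 315.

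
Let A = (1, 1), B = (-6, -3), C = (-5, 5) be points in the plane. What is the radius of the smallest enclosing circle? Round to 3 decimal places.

Side lengths²: AB² = 65, AC² = 52, BC² = 65.
Since BC² = 65 < 65 + 52 = 117, the triangle is acute, so the smallest enclosing circle is the circumcircle.
Circumcentre = (-3.5, 0.75), r² = 20.3125.
r = √(20.3125) ≈ 4.507.

4.507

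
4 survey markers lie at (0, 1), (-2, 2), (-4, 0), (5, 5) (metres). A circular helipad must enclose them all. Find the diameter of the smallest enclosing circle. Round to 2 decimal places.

By Welzl's lemma the MEC is supported by two points (diametrically opposite) or three points (on a circumcircle).
The farthest pair is (-4, 0)–(5, 5) with squared distance 106. The circle on this segment as diameter has centre (0.5, 2.5) and r² = 106/4 = 26.5.
Check (0, 1): distance² to centre = 2.5 ≤ 26.5, so it lies inside.
All remaining points lie in this disk, and no smaller disk contains both endpoints, so this is the minimum enclosing circle.
Diameter = 2r = 2√(26.5) ≈ 10.30.

10.30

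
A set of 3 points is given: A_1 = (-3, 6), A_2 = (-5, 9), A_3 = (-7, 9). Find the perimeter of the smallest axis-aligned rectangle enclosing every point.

Width = max x − min x = -3 − (-7) = 4.
Height = max y − min y = 9 − 6 = 3.
Perimeter = 2(4 + 3) = 14.

14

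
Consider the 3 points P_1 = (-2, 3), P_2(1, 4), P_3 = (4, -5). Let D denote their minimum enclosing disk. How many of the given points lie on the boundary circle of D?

3

Side lengths²: P_1P_2² = 10, P_1P_3² = 100, P_2P_3² = 90.
Since P_1P_3² = 100 ≥ 90 + 10 = 100, the angle opposite P_1P_3 is not acute, so the smallest enclosing circle has P_1P_3 as diameter.
Centre = midpoint of P_1P_3 = (1, -1), r² = 100/4 = 25.
The points at distance exactly r from the centre are P_1, P_2, P_3 — 3 points.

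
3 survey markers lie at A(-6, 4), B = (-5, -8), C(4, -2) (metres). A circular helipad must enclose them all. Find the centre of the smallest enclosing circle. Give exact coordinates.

(-101/38, -67/38)

Side lengths²: AB² = 145, AC² = 136, BC² = 117.
Since AB² = 145 < 136 + 117 = 253, the triangle is acute, so the smallest enclosing circle is the circumcircle.
Circumcentre = (-101/38, -67/38), r² = 32045/722.
Centre = (-101/38, -67/38).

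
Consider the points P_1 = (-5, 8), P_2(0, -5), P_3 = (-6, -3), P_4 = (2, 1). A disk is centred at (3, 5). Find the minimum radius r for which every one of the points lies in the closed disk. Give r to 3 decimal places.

The required radius is the distance from (3, 5) to the farthest point.
Squared distances: 73, 109, 145, 17.
Maximum is 145, attained at P_3.
r = √145 ≈ 12.042.

12.042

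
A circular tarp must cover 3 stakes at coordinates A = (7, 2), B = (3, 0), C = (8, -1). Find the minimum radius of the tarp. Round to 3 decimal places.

Side lengths²: AB² = 20, AC² = 10, BC² = 26.
Since BC² = 26 < 20 + 10 = 30, the triangle is acute, so the smallest enclosing circle is the circumcircle.
Circumcentre = (39/7, -1/7), r² = 325/49.
r = √(325/49) ≈ 2.575.

2.575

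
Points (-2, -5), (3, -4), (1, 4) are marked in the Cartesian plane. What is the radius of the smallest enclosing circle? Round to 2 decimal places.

4.75

Call the three points A, B, C in the order given.
Side lengths²: AB² = 26, AC² = 90, BC² = 68.
Since AC² = 90 < 68 + 26 = 94, the triangle is acute, so the smallest enclosing circle is the circumcircle.
Circumcentre = (-2/7, -4/7), r² = 1105/49.
r = √(1105/49) ≈ 4.75.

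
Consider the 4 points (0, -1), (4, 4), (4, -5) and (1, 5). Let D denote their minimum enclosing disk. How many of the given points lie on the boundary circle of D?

2

A smallest enclosing disk is always determined by at most three of the input points on its boundary.
The farthest pair is (4, -5)–(1, 5) with squared distance 109. The circle on this segment as diameter has centre (2.5, 0) and r² = 109/4 = 27.25.
Check (0, -1): distance² to centre = 7.25 ≤ 27.25, so it lies inside.
All remaining points lie in this disk, and no smaller disk contains both endpoints, so this is the minimum enclosing circle.
The points at distance exactly r from the centre are (4, -5), (1, 5) — 2 points.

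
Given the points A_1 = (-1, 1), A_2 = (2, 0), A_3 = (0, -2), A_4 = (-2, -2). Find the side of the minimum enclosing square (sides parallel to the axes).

4

The bounding box has width 4 and height 3.
An axis-aligned square enclosing the set must have side ≥ max(width, height).
So the minimum side is max(4, 3) = 4.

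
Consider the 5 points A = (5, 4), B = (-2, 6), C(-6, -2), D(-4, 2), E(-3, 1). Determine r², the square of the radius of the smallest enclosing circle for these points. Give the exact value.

39.25

The farthest pair is A–C with squared distance 157. The circle on this segment as diameter has centre (-0.5, 1) and r² = 157/4 = 39.25.
Check B: distance² to centre = 27.25 ≤ 39.25, so it lies inside.
All remaining points lie in this disk, and no smaller disk contains both endpoints, so this is the minimum enclosing circle.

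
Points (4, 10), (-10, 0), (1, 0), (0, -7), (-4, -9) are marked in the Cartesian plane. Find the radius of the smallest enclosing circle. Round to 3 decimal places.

10.308

A smallest enclosing disk is always determined by at most three of the input points on its boundary.
The farthest pair is (4, 10)–(-4, -9) with squared distance 425. The circle on this segment as diameter has centre (0, 0.5) and r² = 425/4 = 106.25.
Check (-10, 0): distance² to centre = 100.25 ≤ 106.25, so it lies inside.
All remaining points lie in this disk, and no smaller disk contains both endpoints, so this is the minimum enclosing circle.
r = √(106.25) ≈ 10.308.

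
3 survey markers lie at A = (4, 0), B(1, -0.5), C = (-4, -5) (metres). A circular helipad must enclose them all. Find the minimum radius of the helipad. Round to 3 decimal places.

Side lengths²: AB² = 9.25, AC² = 89, BC² = 45.25.
Since AC² = 89 ≥ 45.25 + 9.25 = 54.5, the angle opposite AC is not acute, so the smallest enclosing circle has AC as diameter.
Centre = midpoint of AC = (0, -2.5), r² = 89/4 = 22.25.
r = √(22.25) ≈ 4.717.

4.717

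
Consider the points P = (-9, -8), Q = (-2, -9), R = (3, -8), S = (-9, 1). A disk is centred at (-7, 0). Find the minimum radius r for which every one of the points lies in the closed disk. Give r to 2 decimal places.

12.81

The required radius is the distance from (-7, 0) to the farthest point.
Squared distances: 68, 106, 164, 5.
Maximum is 164, attained at R.
r = √164 ≈ 12.81.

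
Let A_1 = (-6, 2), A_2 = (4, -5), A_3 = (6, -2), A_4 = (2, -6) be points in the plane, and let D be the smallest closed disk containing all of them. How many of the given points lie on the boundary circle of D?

3

The minimum enclosing circle of a finite set is fixed by two of the points (as a diameter) or three (as a circumcircle).
The minimum enclosing circle is determined by three boundary points: A_1, A_2, A_3.
Their circumcentre is (-1/22, -3/22) with r² = 9685/242.
The farthest remaining point A_4 is at distance² 9333/242 ≤ 9685/242.
The points at distance exactly r from the centre are A_1, A_2, A_3 — 3 points.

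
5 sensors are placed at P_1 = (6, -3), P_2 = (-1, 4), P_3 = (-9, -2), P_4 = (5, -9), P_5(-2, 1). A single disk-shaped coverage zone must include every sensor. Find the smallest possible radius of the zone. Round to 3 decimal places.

By Welzl's lemma the MEC is supported by two points (diametrically opposite) or three points (on a circumcircle).
The minimum enclosing circle is determined by three boundary points: P_2, P_3, P_4.
Their circumcentre is (-1.25, -4) with r² = 64.0625.
The farthest remaining point P_1 is at distance² 53.5625 ≤ 64.0625.
r = √(64.0625) ≈ 8.004.

8.004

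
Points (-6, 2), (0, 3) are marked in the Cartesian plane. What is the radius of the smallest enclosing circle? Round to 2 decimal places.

The smallest circle enclosing two points has them as diameter endpoints.
Centre = midpoint = (-3, 2.5); r² = |(-6, 2)−(0, 3)|²/4 = 37/4 = 9.25.
r = √(9.25) ≈ 3.04.

3.04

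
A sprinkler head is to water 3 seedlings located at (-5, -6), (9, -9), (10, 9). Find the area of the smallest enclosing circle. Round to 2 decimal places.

362.13

Call the three points A, B, C in the order given.
Side lengths²: AB² = 205, AC² = 450, BC² = 325.
Since AC² = 450 < 325 + 205 = 530, the triangle is acute, so the smallest enclosing circle is the circumcircle.
Circumcentre = (125/34, 11/34), r² = 66625/578.
Area = π·r² = π·66625/578 ≈ 362.13.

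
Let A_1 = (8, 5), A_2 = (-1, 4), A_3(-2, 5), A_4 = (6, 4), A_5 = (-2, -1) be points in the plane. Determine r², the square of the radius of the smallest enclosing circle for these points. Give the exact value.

The minimum enclosing circle of a finite set is fixed by two of the points (as a diameter) or three (as a circumcircle).
The farthest pair is A_1–A_5 with squared distance 136. The circle on this segment as diameter has centre (3, 2) and r² = 136/4 = 34.
Check A_2: distance² to centre = 20 ≤ 34, so it lies inside.
All remaining points lie in this disk, and no smaller disk contains both endpoints, so this is the minimum enclosing circle.

34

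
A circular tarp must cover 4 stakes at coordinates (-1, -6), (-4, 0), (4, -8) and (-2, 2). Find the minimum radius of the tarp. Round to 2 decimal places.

5.83

By Welzl's lemma the MEC is supported by two points (diametrically opposite) or three points (on a circumcircle).
The farthest pair is (4, -8)–(-2, 2) with squared distance 136. The circle on this segment as diameter has centre (1, -3) and r² = 136/4 = 34.
Check (-1, -6): distance² to centre = 13 ≤ 34, so it lies inside.
All remaining points lie in this disk, and no smaller disk contains both endpoints, so this is the minimum enclosing circle.
r = √34 ≈ 5.83.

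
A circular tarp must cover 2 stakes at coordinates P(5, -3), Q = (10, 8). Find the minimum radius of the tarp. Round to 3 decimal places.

The smallest circle enclosing two points has them as diameter endpoints.
Centre = midpoint = (7.5, 2.5); r² = |PQ|²/4 = 146/4 = 36.5.
r = √(36.5) ≈ 6.042.

6.042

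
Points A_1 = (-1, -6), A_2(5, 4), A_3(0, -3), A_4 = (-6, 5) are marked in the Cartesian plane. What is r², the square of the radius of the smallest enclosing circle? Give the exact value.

The minimum enclosing circle is determined by three boundary points: A_1, A_2, A_4.
Their circumcentre is (-49/58, 41/58) with r² = 75701/1682.
The farthest remaining point A_3 is at distance² 24313/1682 ≤ 75701/1682.

75701/1682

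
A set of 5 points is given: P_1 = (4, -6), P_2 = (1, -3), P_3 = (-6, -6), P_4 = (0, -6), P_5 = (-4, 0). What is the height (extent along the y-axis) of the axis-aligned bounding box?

max y = 0, min y = -6, so height = 6.

6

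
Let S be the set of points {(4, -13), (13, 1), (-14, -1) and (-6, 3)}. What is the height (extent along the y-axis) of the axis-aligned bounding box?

16

max y = 3, min y = -13, so height = 16.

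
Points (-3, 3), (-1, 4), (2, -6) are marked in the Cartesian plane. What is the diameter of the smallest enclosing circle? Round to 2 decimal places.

10.45

Call the three points A, B, C in the order given.
Side lengths²: AB² = 5, AC² = 106, BC² = 109.
Since BC² = 109 < 106 + 5 = 111, the triangle is acute, so the smallest enclosing circle is the circumcircle.
Circumcentre = (13/46, -49/46), r² = 28885/1058.
Diameter = 2r = 2√(28885/1058) ≈ 10.45.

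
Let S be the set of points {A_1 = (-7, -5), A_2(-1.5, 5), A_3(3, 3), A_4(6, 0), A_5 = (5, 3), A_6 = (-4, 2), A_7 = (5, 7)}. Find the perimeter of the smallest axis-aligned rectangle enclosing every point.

Width = max x − min x = 6 − (-7) = 13.
Height = max y − min y = 7 − (-5) = 12.
Perimeter = 2(13 + 12) = 50.

50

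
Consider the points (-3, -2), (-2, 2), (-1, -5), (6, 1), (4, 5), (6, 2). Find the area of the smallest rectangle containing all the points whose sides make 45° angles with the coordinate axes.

67.5

In coordinates u = x + y, v = x − y the rectangle is axis-aligned; the map (x,y)→(u,v) scales areas by 2.
u-values: -5, 0, -6, 7, 9, 8; range = 9 − (-6) = 15.
v-values: -1, -4, 4, 5, -1, 4; range = 5 − (-4) = 9.
Area = (15 × 9) / 2 = 67.5.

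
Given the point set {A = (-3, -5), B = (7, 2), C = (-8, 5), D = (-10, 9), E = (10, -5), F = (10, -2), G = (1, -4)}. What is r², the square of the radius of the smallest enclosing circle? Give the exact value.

The minimum enclosing circle of a finite set is fixed by two of the points (as a diameter) or three (as a circumcircle).
The farthest pair is D–E with squared distance 596. The circle on this segment as diameter has centre (0, 2) and r² = 596/4 = 149.
Check A: distance² to centre = 58 ≤ 149, so it lies inside.
All remaining points lie in this disk, and no smaller disk contains both endpoints, so this is the minimum enclosing circle.

149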